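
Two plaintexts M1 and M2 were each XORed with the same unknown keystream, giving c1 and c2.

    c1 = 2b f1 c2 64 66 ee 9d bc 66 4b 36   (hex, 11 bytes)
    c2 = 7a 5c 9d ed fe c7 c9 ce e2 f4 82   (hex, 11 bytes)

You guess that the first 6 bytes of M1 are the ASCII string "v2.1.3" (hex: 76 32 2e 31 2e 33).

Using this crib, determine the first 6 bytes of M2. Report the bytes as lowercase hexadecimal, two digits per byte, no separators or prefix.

First, c1 ⊕ c2 = (M1 ⊕ K) ⊕ (M2 ⊕ K) = M1 ⊕ M2, so the key drops out. Then M2 = (M1 ⊕ M2) ⊕ M1 over the first 6 bytes.
byte 0: (2b ⊕ 7a) ⊕ 76 = 51 ⊕ 76 = 27
byte 1: (f1 ⊕ 5c) ⊕ 32 = ad ⊕ 32 = 9f
byte 2: (c2 ⊕ 9d) ⊕ 2e = 5f ⊕ 2e = 71
byte 3: (64 ⊕ ed) ⊕ 31 = 89 ⊕ 31 = b8
byte 4: (66 ⊕ fe) ⊕ 2e = 98 ⊕ 2e = b6
byte 5: (ee ⊕ c7) ⊕ 33 = 29 ⊕ 33 = 1a

279f71b8b61a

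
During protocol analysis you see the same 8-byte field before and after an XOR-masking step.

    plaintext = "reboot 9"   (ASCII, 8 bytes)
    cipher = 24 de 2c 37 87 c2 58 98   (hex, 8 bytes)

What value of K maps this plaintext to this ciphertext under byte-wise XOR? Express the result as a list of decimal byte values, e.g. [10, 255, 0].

Since cipher = plaintext ⊕ K, XORing both sides with plaintext gives K = plaintext ⊕ cipher.
01110010 ⊕ 00100100 = 01010110
01100101 ⊕ 11011110 = 10111011
01100010 ⊕ 00101100 = 01001110
01101111 ⊕ 00110111 = 01011000
01101111 ⊕ 10000111 = 11101000
01110100 ⊕ 11000010 = 10110110
00100000 ⊕ 01011000 = 01111000
00111001 ⊕ 10011000 = 10100001

[86, 187, 78, 88, 232, 182, 120, 161]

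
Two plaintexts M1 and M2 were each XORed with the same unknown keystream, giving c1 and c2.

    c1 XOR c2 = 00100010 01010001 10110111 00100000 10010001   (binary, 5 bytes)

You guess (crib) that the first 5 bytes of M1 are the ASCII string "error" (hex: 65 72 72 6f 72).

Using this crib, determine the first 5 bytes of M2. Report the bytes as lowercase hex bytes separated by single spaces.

Since c1 ⊕ c2 = M1 ⊕ M2, XORing with the guessed M1 bytes yields the corresponding M2 bytes: M2 = (c1 ⊕ c2) ⊕ M1.
byte 0: 22 XOR 65 = 47
byte 1: 51 XOR 72 = 23
byte 2: b7 XOR 72 = c5
byte 3: 20 XOR 6f = 4f
byte 4: 91 XOR 72 = e3

47 23 c5 4f e3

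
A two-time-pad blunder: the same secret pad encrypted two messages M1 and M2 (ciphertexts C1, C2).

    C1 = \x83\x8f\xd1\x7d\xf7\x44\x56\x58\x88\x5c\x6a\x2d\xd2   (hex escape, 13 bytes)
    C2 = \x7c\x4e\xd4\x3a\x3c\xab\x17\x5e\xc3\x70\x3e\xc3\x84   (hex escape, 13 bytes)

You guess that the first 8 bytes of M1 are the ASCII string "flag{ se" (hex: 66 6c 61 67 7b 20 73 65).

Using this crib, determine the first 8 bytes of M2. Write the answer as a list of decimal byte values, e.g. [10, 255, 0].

[153, 173, 100, 32, 176, 207, 50, 99]

First, C1 ⊕ C2 = (M1 ⊕ K) ⊕ (M2 ⊕ K) = M1 ⊕ M2, so the key drops out. Then M2 = (M1 ⊕ M2) ⊕ M1 over the first 8 bytes.
byte 0: (83 ⊕ 7c) ⊕ 66 = ff ⊕ 66 = 99
byte 1: (8f ⊕ 4e) ⊕ 6c = c1 ⊕ 6c = ad
byte 2: (d1 ⊕ d4) ⊕ 61 = 05 ⊕ 61 = 64
byte 3: (7d ⊕ 3a) ⊕ 67 = 47 ⊕ 67 = 20
byte 4: (f7 ⊕ 3c) ⊕ 7b = cb ⊕ 7b = b0
byte 5: (44 ⊕ ab) ⊕ 20 = ef ⊕ 20 = cf
byte 6: (56 ⊕ 17) ⊕ 73 = 41 ⊕ 73 = 32
byte 7: (58 ⊕ 5e) ⊕ 65 = 06 ⊕ 65 = 63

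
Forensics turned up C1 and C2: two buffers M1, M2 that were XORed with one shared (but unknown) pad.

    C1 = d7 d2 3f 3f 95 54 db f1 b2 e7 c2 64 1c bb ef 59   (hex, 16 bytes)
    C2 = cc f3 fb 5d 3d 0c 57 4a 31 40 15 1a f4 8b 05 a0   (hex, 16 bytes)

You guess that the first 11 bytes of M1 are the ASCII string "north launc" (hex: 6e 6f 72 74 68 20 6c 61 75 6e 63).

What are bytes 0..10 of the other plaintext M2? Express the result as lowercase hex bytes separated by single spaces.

First, C1 ⊕ C2 = (M1 ⊕ K) ⊕ (M2 ⊕ K) = M1 ⊕ M2, so the key drops out. Then M2 = (M1 ⊕ M2) ⊕ M1 over the first 11 bytes.
byte 0: (d7 XOR cc) XOR 6e = 1b XOR 6e = 75
byte 1: (d2 XOR f3) XOR 6f = 21 XOR 6f = 4e
byte 2: (3f XOR fb) XOR 72 = c4 XOR 72 = b6
byte 3: (3f XOR 5d) XOR 74 = 62 XOR 74 = 16
byte 4: (95 XOR 3d) XOR 68 = a8 XOR 68 = c0
byte 5: (54 XOR 0c) XOR 20 = 58 XOR 20 = 78
byte 6: (db XOR 57) XOR 6c = 8c XOR 6c = e0
byte 7: (f1 XOR 4a) XOR 61 = bb XOR 61 = da
byte 8: (b2 XOR 31) XOR 75 = 83 XOR 75 = f6
byte 9: (e7 XOR 40) XOR 6e = a7 XOR 6e = c9
byte 10: (c2 XOR 15) XOR 63 = d7 XOR 63 = b4

75 4e b6 16 c0 78 e0 da f6 c9 b4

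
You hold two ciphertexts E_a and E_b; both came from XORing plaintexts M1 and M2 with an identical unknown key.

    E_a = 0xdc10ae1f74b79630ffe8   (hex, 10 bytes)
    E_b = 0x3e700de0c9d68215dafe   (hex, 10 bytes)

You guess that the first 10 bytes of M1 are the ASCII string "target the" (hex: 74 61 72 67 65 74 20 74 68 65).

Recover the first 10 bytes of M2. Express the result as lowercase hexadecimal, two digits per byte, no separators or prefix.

First, E_a ⊕ E_b = (M1 ⊕ K) ⊕ (M2 ⊕ K) = M1 ⊕ M2, so the key drops out. Then M2 = (M1 ⊕ M2) ⊕ M1 over the first 10 bytes.
byte 0: (dc ⊕ 3e) ⊕ 74 = e2 ⊕ 74 = 96
byte 1: (10 ⊕ 70) ⊕ 61 = 60 ⊕ 61 = 01
byte 2: (ae ⊕ 0d) ⊕ 72 = a3 ⊕ 72 = d1
byte 3: (1f ⊕ e0) ⊕ 67 = ff ⊕ 67 = 98
byte 4: (74 ⊕ c9) ⊕ 65 = bd ⊕ 65 = d8
byte 5: (b7 ⊕ d6) ⊕ 74 = 61 ⊕ 74 = 15
byte 6: (96 ⊕ 82) ⊕ 20 = 14 ⊕ 20 = 34
byte 7: (30 ⊕ 15) ⊕ 74 = 25 ⊕ 74 = 51
byte 8: (ff ⊕ da) ⊕ 68 = 25 ⊕ 68 = 4d
byte 9: (e8 ⊕ fe) ⊕ 65 = 16 ⊕ 65 = 73

9601d198d81534514d73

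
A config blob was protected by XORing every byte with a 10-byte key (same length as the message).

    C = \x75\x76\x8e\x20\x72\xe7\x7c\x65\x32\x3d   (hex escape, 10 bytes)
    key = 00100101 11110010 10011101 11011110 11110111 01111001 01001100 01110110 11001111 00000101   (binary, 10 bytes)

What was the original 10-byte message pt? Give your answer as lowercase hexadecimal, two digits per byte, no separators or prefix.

508413fe859e3013fd38

XOR is its own inverse, so applying the key byte-wise gives the result directly.
75 XOR 25 = 50
76 XOR f2 = 84
8e XOR 9d = 13
20 XOR de = fe
72 XOR f7 = 85
e7 XOR 79 = 9e
7c XOR 4c = 30
65 XOR 76 = 13
32 XOR cf = fd
3d XOR 05 = 38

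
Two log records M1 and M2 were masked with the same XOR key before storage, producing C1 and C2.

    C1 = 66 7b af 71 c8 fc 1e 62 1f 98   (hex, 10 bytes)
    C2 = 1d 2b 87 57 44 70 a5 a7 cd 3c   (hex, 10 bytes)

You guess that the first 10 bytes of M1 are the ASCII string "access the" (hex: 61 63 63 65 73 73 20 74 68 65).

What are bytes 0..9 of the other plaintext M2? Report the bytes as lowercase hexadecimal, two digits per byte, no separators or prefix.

1a334b43ffff9bb1bac1

First, C1 ⊕ C2 = (M1 ⊕ K) ⊕ (M2 ⊕ K) = M1 ⊕ M2, so the key drops out. Then M2 = (M1 ⊕ M2) ⊕ M1 over the first 10 bytes.
byte 0: (66 ⊕ 1d) ⊕ 61 = 7b ⊕ 61 = 1a
byte 1: (7b ⊕ 2b) ⊕ 63 = 50 ⊕ 63 = 33
byte 2: (af ⊕ 87) ⊕ 63 = 28 ⊕ 63 = 4b
byte 3: (71 ⊕ 57) ⊕ 65 = 26 ⊕ 65 = 43
byte 4: (c8 ⊕ 44) ⊕ 73 = 8c ⊕ 73 = ff
byte 5: (fc ⊕ 70) ⊕ 73 = 8c ⊕ 73 = ff
byte 6: (1e ⊕ a5) ⊕ 20 = bb ⊕ 20 = 9b
byte 7: (62 ⊕ a7) ⊕ 74 = c5 ⊕ 74 = b1
byte 8: (1f ⊕ cd) ⊕ 68 = d2 ⊕ 68 = ba
byte 9: (98 ⊕ 3c) ⊕ 65 = a4 ⊕ 65 = c1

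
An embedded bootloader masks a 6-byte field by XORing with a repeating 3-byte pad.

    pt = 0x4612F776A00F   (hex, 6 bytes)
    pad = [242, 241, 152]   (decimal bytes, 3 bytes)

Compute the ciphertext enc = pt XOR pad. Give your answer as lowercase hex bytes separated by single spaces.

b4 e3 6f 84 51 97

The 3-byte key repeats, so the effective keystream is f2 f1 98 f2 f1 98.
byte 0: 46 ^ f2 = b4
byte 1: 12 ^ f1 = e3
byte 2: f7 ^ 98 = 6f
byte 3: 76 ^ f2 = 84
byte 4: a0 ^ f1 = 51
byte 5: 0f ^ 98 = 97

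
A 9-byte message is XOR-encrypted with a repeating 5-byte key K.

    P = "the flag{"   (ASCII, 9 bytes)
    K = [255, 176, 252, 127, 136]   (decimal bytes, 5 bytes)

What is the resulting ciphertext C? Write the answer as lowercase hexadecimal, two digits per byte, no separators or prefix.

8bd8995fee93d19b04

The 5-byte key repeats, so the effective keystream is ff b0 fc 7f 88 ff b0 fc 7f.
byte 0: 74 ⊕ ff = 8b
byte 1: 68 ⊕ b0 = d8
byte 2: 65 ⊕ fc = 99
byte 3: 20 ⊕ 7f = 5f
byte 4: 66 ⊕ 88 = ee
byte 5: 6c ⊕ ff = 93
byte 6: 61 ⊕ b0 = d1
byte 7: 67 ⊕ fc = 9b
byte 8: 7b ⊕ 7f = 04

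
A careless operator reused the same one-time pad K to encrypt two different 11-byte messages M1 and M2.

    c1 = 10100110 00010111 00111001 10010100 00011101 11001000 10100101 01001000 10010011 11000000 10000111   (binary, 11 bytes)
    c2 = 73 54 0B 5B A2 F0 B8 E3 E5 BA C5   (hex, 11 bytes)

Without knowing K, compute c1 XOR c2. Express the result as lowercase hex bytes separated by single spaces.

c1 ⊕ c2 = (M1 ⊕ K) ⊕ (M2 ⊕ K) = M1 ⊕ M2 — the shared key cancels under XOR.
a6 XOR 73 = d5
17 XOR 54 = 43
39 XOR 0b = 32
94 XOR 5b = cf
1d XOR a2 = bf
c8 XOR f0 = 38
a5 XOR b8 = 1d
48 XOR e3 = ab
93 XOR e5 = 76
c0 XOR ba = 7a
87 XOR c5 = 42

d5 43 32 cf bf 38 1d ab 76 7a 42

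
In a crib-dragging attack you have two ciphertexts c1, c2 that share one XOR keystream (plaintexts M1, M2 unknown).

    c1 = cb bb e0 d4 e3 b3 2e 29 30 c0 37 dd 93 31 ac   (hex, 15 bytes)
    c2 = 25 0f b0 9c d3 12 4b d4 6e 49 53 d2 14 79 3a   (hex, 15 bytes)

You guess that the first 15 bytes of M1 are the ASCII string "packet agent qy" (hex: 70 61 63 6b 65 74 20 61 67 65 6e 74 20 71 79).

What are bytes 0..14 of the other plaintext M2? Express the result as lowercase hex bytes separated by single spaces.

First, c1 ⊕ c2 = (M1 ⊕ K) ⊕ (M2 ⊕ K) = M1 ⊕ M2, so the key drops out. Then M2 = (M1 ⊕ M2) ⊕ M1 over the first 15 bytes.
byte 0: (cb ⊕ 25) ⊕ 70 = ee ⊕ 70 = 9e
byte 1: (bb ⊕ 0f) ⊕ 61 = b4 ⊕ 61 = d5
byte 2: (e0 ⊕ b0) ⊕ 63 = 50 ⊕ 63 = 33
byte 3: (d4 ⊕ 9c) ⊕ 6b = 48 ⊕ 6b = 23
byte 4: (e3 ⊕ d3) ⊕ 65 = 30 ⊕ 65 = 55
byte 5: (b3 ⊕ 12) ⊕ 74 = a1 ⊕ 74 = d5
byte 6: (2e ⊕ 4b) ⊕ 20 = 65 ⊕ 20 = 45
byte 7: (29 ⊕ d4) ⊕ 61 = fd ⊕ 61 = 9c
byte 8: (30 ⊕ 6e) ⊕ 67 = 5e ⊕ 67 = 39
byte 9: (c0 ⊕ 49) ⊕ 65 = 89 ⊕ 65 = ec
byte 10: (37 ⊕ 53) ⊕ 6e = 64 ⊕ 6e = 0a
byte 11: (dd ⊕ d2) ⊕ 74 = 0f ⊕ 74 = 7b
byte 12: (93 ⊕ 14) ⊕ 20 = 87 ⊕ 20 = a7
byte 13: (31 ⊕ 79) ⊕ 71 = 48 ⊕ 71 = 39
byte 14: (ac ⊕ 3a) ⊕ 79 = 96 ⊕ 79 = ef

9e d5 33 23 55 d5 45 9c 39 ec 0a 7b a7 39 ef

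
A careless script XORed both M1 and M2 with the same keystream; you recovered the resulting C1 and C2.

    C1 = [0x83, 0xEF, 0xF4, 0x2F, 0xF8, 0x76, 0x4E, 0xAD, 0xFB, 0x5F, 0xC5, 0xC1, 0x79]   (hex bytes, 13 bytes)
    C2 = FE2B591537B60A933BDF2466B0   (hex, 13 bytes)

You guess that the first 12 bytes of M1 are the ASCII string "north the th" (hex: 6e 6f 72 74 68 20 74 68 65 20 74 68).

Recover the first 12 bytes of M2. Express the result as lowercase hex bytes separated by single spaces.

First, C1 ⊕ C2 = (M1 ⊕ K) ⊕ (M2 ⊕ K) = M1 ⊕ M2, so the key drops out. Then M2 = (M1 ⊕ M2) ⊕ M1 over the first 12 bytes.
byte 0: (83 xor fe) xor 6e = 7d xor 6e = 13
byte 1: (ef xor 2b) xor 6f = c4 xor 6f = ab
byte 2: (f4 xor 59) xor 72 = ad xor 72 = df
byte 3: (2f xor 15) xor 74 = 3a xor 74 = 4e
byte 4: (f8 xor 37) xor 68 = cf xor 68 = a7
byte 5: (76 xor b6) xor 20 = c0 xor 20 = e0
byte 6: (4e xor 0a) xor 74 = 44 xor 74 = 30
byte 7: (ad xor 93) xor 68 = 3e xor 68 = 56
byte 8: (fb xor 3b) xor 65 = c0 xor 65 = a5
byte 9: (5f xor df) xor 20 = 80 xor 20 = a0
byte 10: (c5 xor 24) xor 74 = e1 xor 74 = 95
byte 11: (c1 xor 66) xor 68 = a7 xor 68 = cf

13 ab df 4e a7 e0 30 56 a5 a0 95 cf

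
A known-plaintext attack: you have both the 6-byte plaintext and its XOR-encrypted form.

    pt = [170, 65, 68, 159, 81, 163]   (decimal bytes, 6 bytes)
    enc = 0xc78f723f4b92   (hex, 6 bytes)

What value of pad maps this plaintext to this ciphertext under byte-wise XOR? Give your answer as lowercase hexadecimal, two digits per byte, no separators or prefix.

6dce36a01a31

Since enc = pt ⊕ pad, XORing both sides with pt gives pad = pt ⊕ enc.
10101010 xor 11000111 = 01101101
01000001 xor 10001111 = 11001110
01000100 xor 01110010 = 00110110
10011111 xor 00111111 = 10100000
01010001 xor 01001011 = 00011010
10100011 xor 10010010 = 00110001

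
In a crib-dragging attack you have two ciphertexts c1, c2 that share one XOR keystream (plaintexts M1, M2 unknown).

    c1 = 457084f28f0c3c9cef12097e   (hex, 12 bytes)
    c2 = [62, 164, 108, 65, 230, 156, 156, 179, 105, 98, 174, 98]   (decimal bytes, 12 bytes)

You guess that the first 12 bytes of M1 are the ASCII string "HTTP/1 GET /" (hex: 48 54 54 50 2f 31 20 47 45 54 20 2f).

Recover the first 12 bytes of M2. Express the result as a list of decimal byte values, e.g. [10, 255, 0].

First, c1 ⊕ c2 = (M1 ⊕ K) ⊕ (M2 ⊕ K) = M1 ⊕ M2, so the key drops out. Then M2 = (M1 ⊕ M2) ⊕ M1 over the first 12 bytes.
byte 0: (45 ^ 3e) ^ 48 = 7b ^ 48 = 33
byte 1: (70 ^ a4) ^ 54 = d4 ^ 54 = 80
byte 2: (84 ^ 6c) ^ 54 = e8 ^ 54 = bc
byte 3: (f2 ^ 41) ^ 50 = b3 ^ 50 = e3
byte 4: (8f ^ e6) ^ 2f = 69 ^ 2f = 46
byte 5: (0c ^ 9c) ^ 31 = 90 ^ 31 = a1
byte 6: (3c ^ 9c) ^ 20 = a0 ^ 20 = 80
byte 7: (9c ^ b3) ^ 47 = 2f ^ 47 = 68
byte 8: (ef ^ 69) ^ 45 = 86 ^ 45 = c3
byte 9: (12 ^ 62) ^ 54 = 70 ^ 54 = 24
byte 10: (09 ^ ae) ^ 20 = a7 ^ 20 = 87
byte 11: (7e ^ 62) ^ 2f = 1c ^ 2f = 33

[51, 128, 188, 227, 70, 161, 128, 104, 195, 36, 135, 51]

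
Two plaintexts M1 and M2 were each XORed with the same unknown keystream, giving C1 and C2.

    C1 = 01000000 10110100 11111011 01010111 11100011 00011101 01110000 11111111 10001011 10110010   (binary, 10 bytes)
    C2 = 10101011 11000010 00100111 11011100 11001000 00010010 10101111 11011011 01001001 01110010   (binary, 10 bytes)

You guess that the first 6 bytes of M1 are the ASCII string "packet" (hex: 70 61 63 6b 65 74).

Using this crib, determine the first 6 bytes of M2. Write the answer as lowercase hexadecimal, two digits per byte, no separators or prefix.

First, C1 ⊕ C2 = (M1 ⊕ K) ⊕ (M2 ⊕ K) = M1 ⊕ M2, so the key drops out. Then M2 = (M1 ⊕ M2) ⊕ M1 over the first 6 bytes.
byte 0: (40 XOR ab) XOR 70 = eb XOR 70 = 9b
byte 1: (b4 XOR c2) XOR 61 = 76 XOR 61 = 17
byte 2: (fb XOR 27) XOR 63 = dc XOR 63 = bf
byte 3: (57 XOR dc) XOR 6b = 8b XOR 6b = e0
byte 4: (e3 XOR c8) XOR 65 = 2b XOR 65 = 4e
byte 5: (1d XOR 12) XOR 74 = 0f XOR 74 = 7b

9b17bfe04e7b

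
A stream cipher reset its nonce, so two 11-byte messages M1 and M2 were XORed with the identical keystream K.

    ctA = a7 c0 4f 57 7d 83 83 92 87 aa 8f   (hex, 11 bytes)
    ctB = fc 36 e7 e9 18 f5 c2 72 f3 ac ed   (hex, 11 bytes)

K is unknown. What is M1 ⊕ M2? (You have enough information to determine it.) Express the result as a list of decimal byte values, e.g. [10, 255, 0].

ctA ⊕ ctB = (M1 ⊕ K) ⊕ (M2 ⊕ K) = M1 ⊕ M2 — the shared key cancels under XOR.
167 ⊕ 252 =  91
192 ⊕  54 = 246
 79 ⊕ 231 = 168
 87 ⊕ 233 = 190
125 ⊕  24 = 101
131 ⊕ 245 = 118
131 ⊕ 194 =  65
146 ⊕ 114 = 224
135 ⊕ 243 = 116
170 ⊕ 172 =   6
143 ⊕ 237 =  98

[91, 246, 168, 190, 101, 118, 65, 224, 116, 6, 98]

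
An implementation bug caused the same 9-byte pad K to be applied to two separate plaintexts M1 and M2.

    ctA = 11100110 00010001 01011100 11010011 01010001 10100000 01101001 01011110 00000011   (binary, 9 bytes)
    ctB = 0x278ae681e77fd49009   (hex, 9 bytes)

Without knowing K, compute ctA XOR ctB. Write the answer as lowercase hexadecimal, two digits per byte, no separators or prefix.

c19bba52b6dfbdce0a

ctA ⊕ ctB = (M1 ⊕ K) ⊕ (M2 ⊕ K) = M1 ⊕ M2 — the shared key cancels under XOR.
e6 ⊕ 27 = c1
11 ⊕ 8a = 9b
5c ⊕ e6 = ba
d3 ⊕ 81 = 52
51 ⊕ e7 = b6
a0 ⊕ 7f = df
69 ⊕ d4 = bd
5e ⊕ 90 = ce
03 ⊕ 09 = 0a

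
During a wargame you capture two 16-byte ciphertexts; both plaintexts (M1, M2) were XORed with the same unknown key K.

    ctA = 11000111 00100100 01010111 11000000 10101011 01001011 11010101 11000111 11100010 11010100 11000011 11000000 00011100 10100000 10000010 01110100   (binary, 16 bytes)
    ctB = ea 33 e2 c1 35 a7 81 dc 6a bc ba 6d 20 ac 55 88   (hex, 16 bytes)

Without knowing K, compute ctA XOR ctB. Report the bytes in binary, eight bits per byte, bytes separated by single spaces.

ctA ⊕ ctB = (M1 ⊕ K) ⊕ (M2 ⊕ K) = M1 ⊕ M2 — the shared key cancels under XOR.
c7 ⊕ ea = 2d
24 ⊕ 33 = 17
57 ⊕ e2 = b5
c0 ⊕ c1 = 01
ab ⊕ 35 = 9e
4b ⊕ a7 = ec
d5 ⊕ 81 = 54
c7 ⊕ dc = 1b
e2 ⊕ 6a = 88
d4 ⊕ bc = 68
c3 ⊕ ba = 79
c0 ⊕ 6d = ad
1c ⊕ 20 = 3c
a0 ⊕ ac = 0c
82 ⊕ 55 = d7
74 ⊕ 88 = fc

00101101 00010111 10110101 00000001 10011110 11101100 01010100 00011011 10001000 01101000 01111001 10101101 00111100 00001100 11010111 11111100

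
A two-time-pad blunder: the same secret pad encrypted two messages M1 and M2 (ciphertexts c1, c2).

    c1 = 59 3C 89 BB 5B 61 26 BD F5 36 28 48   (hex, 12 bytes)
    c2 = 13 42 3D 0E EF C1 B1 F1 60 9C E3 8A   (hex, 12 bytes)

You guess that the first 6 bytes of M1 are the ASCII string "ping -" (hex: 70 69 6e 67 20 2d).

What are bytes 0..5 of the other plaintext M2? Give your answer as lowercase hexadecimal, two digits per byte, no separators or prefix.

3a17dad2948d

First, c1 ⊕ c2 = (M1 ⊕ K) ⊕ (M2 ⊕ K) = M1 ⊕ M2, so the key drops out. Then M2 = (M1 ⊕ M2) ⊕ M1 over the first 6 bytes.
byte 0: (59 xor 13) xor 70 = 4a xor 70 = 3a
byte 1: (3c xor 42) xor 69 = 7e xor 69 = 17
byte 2: (89 xor 3d) xor 6e = b4 xor 6e = da
byte 3: (bb xor 0e) xor 67 = b5 xor 67 = d2
byte 4: (5b xor ef) xor 20 = b4 xor 20 = 94
byte 5: (61 xor c1) xor 2d = a0 xor 2d = 8d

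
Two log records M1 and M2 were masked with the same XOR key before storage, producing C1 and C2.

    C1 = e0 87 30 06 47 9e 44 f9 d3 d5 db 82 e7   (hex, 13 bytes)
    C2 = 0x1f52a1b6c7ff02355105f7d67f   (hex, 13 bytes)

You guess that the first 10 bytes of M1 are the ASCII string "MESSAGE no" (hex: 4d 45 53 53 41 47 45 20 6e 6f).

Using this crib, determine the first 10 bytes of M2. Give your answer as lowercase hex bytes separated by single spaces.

b2 90 c2 e3 c1 26 03 ec ec bf

First, C1 ⊕ C2 = (M1 ⊕ K) ⊕ (M2 ⊕ K) = M1 ⊕ M2, so the key drops out. Then M2 = (M1 ⊕ M2) ⊕ M1 over the first 10 bytes.
byte 0: (e0 xor 1f) xor 4d = ff xor 4d = b2
byte 1: (87 xor 52) xor 45 = d5 xor 45 = 90
byte 2: (30 xor a1) xor 53 = 91 xor 53 = c2
byte 3: (06 xor b6) xor 53 = b0 xor 53 = e3
byte 4: (47 xor c7) xor 41 = 80 xor 41 = c1
byte 5: (9e xor ff) xor 47 = 61 xor 47 = 26
byte 6: (44 xor 02) xor 45 = 46 xor 45 = 03
byte 7: (f9 xor 35) xor 20 = cc xor 20 = ec
byte 8: (d3 xor 51) xor 6e = 82 xor 6e = ec
byte 9: (d5 xor 05) xor 6f = d0 xor 6f = bf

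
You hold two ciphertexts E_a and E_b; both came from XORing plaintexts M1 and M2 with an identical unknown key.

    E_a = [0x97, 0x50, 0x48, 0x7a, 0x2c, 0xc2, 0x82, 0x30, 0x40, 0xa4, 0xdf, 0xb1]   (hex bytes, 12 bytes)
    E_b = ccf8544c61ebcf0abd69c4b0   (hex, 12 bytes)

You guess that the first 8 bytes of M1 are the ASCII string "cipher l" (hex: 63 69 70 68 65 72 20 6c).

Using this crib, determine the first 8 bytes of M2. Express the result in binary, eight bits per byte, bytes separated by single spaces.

00111000 11000001 01101100 01011110 00101000 01011011 01101101 01010110

First, E_a ⊕ E_b = (M1 ⊕ K) ⊕ (M2 ⊕ K) = M1 ⊕ M2, so the key drops out. Then M2 = (M1 ⊕ M2) ⊕ M1 over the first 8 bytes.
byte 0: (97 xor cc) xor 63 = 5b xor 63 = 38
byte 1: (50 xor f8) xor 69 = a8 xor 69 = c1
byte 2: (48 xor 54) xor 70 = 1c xor 70 = 6c
byte 3: (7a xor 4c) xor 68 = 36 xor 68 = 5e
byte 4: (2c xor 61) xor 65 = 4d xor 65 = 28
byte 5: (c2 xor eb) xor 72 = 29 xor 72 = 5b
byte 6: (82 xor cf) xor 20 = 4d xor 20 = 6d
byte 7: (30 xor 0a) xor 6c = 3a xor 6c = 56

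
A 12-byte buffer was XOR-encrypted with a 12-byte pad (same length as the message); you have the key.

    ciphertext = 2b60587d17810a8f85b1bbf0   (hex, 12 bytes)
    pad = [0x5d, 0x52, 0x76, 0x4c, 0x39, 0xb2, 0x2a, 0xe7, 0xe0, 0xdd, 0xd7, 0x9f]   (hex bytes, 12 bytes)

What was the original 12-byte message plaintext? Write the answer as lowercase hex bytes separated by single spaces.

76 32 2e 31 2e 33 20 68 65 6c 6c 6f

 43 xor  93 = 118
 96 xor  82 =  50
 88 xor 118 =  46
125 xor  76 =  49
 23 xor  57 =  46
129 xor 178 =  51
 10 xor  42 =  32
143 xor 231 = 104
133 xor 224 = 101
177 xor 221 = 108
187 xor 215 = 108
240 xor 159 = 111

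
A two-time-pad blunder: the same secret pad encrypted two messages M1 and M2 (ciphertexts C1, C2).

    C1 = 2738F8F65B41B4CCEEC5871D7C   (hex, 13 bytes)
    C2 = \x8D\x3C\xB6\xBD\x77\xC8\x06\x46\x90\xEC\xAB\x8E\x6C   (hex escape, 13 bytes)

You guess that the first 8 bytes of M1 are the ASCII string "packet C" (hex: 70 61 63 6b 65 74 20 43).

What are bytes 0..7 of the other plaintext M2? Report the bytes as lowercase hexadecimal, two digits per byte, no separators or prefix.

da652d2049fd92c9

First, C1 ⊕ C2 = (M1 ⊕ K) ⊕ (M2 ⊕ K) = M1 ⊕ M2, so the key drops out. Then M2 = (M1 ⊕ M2) ⊕ M1 over the first 8 bytes.
byte 0: (27 ^ 8d) ^ 70 = aa ^ 70 = da
byte 1: (38 ^ 3c) ^ 61 = 04 ^ 61 = 65
byte 2: (f8 ^ b6) ^ 63 = 4e ^ 63 = 2d
byte 3: (f6 ^ bd) ^ 6b = 4b ^ 6b = 20
byte 4: (5b ^ 77) ^ 65 = 2c ^ 65 = 49
byte 5: (41 ^ c8) ^ 74 = 89 ^ 74 = fd
byte 6: (b4 ^ 06) ^ 20 = b2 ^ 20 = 92
byte 7: (cc ^ 46) ^ 43 = 8a ^ 43 = c9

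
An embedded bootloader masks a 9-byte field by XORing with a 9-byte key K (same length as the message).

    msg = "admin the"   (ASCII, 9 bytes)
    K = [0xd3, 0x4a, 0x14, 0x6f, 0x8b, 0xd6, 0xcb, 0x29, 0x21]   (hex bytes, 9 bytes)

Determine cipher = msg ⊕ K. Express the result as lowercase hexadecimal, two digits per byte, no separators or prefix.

b22e7906e5f6bf4144

XOR is its own inverse, so applying the key byte-wise gives the result directly.
61 ^ d3 = b2
64 ^ 4a = 2e
6d ^ 14 = 79
69 ^ 6f = 06
6e ^ 8b = e5
20 ^ d6 = f6
74 ^ cb = bf
68 ^ 29 = 41
65 ^ 21 = 44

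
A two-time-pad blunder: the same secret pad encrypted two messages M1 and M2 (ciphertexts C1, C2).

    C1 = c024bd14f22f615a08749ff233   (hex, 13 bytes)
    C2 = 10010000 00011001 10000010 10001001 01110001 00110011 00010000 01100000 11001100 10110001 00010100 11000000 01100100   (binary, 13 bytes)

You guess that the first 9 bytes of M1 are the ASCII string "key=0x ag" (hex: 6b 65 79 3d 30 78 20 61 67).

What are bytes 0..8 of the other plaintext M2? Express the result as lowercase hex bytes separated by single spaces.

3b 58 46 a0 b3 64 51 5b a3

First, C1 ⊕ C2 = (M1 ⊕ K) ⊕ (M2 ⊕ K) = M1 ⊕ M2, so the key drops out. Then M2 = (M1 ⊕ M2) ⊕ M1 over the first 9 bytes.
byte 0: (c0 XOR 90) XOR 6b = 50 XOR 6b = 3b
byte 1: (24 XOR 19) XOR 65 = 3d XOR 65 = 58
byte 2: (bd XOR 82) XOR 79 = 3f XOR 79 = 46
byte 3: (14 XOR 89) XOR 3d = 9d XOR 3d = a0
byte 4: (f2 XOR 71) XOR 30 = 83 XOR 30 = b3
byte 5: (2f XOR 33) XOR 78 = 1c XOR 78 = 64
byte 6: (61 XOR 10) XOR 20 = 71 XOR 20 = 51
byte 7: (5a XOR 60) XOR 61 = 3a XOR 61 = 5b
byte 8: (08 XOR cc) XOR 67 = c4 XOR 67 = a3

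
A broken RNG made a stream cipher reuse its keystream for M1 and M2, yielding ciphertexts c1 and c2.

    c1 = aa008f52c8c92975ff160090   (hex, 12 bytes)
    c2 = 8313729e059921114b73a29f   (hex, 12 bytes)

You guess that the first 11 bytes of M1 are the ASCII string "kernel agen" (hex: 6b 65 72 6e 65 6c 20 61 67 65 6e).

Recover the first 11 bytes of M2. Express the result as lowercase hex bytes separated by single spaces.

42 76 8f a2 a8 3c 28 05 d3 00 cc

First, c1 ⊕ c2 = (M1 ⊕ K) ⊕ (M2 ⊕ K) = M1 ⊕ M2, so the key drops out. Then M2 = (M1 ⊕ M2) ⊕ M1 over the first 11 bytes.
byte 0: (aa ^ 83) ^ 6b = 29 ^ 6b = 42
byte 1: (00 ^ 13) ^ 65 = 13 ^ 65 = 76
byte 2: (8f ^ 72) ^ 72 = fd ^ 72 = 8f
byte 3: (52 ^ 9e) ^ 6e = cc ^ 6e = a2
byte 4: (c8 ^ 05) ^ 65 = cd ^ 65 = a8
byte 5: (c9 ^ 99) ^ 6c = 50 ^ 6c = 3c
byte 6: (29 ^ 21) ^ 20 = 08 ^ 20 = 28
byte 7: (75 ^ 11) ^ 61 = 64 ^ 61 = 05
byte 8: (ff ^ 4b) ^ 67 = b4 ^ 67 = d3
byte 9: (16 ^ 73) ^ 65 = 65 ^ 65 = 00
byte 10: (00 ^ a2) ^ 6e = a2 ^ 6e = cc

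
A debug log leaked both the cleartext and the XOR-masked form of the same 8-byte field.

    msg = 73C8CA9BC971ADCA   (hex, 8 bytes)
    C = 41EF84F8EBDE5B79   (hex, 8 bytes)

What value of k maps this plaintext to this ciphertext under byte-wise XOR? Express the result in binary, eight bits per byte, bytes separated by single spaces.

00110010 00100111 01001110 01100011 00100010 10101111 11110110 10110011

Since C = msg ⊕ k, XORing both sides with msg gives k = msg ⊕ C.
byte 0: 73 ⊕ 41 = 32
byte 1: c8 ⊕ ef = 27
byte 2: ca ⊕ 84 = 4e
byte 3: 9b ⊕ f8 = 63
byte 4: c9 ⊕ eb = 22
byte 5: 71 ⊕ de = af
byte 6: ad ⊕ 5b = f6
byte 7: ca ⊕ 79 = b3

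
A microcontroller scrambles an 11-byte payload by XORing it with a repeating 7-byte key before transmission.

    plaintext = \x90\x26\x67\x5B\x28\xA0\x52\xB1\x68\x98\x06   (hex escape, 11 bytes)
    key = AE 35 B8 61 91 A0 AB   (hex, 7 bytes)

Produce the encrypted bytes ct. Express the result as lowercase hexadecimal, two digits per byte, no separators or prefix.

3e13df3ab900f91f5d2067

The 7-byte key repeats, so the effective keystream is ae 35 b8 61 91 a0 ab ae 35 b8 61.
byte 0: 90 ⊕ ae = 3e
byte 1: 26 ⊕ 35 = 13
byte 2: 67 ⊕ b8 = df
byte 3: 5b ⊕ 61 = 3a
byte 4: 28 ⊕ 91 = b9
byte 5: a0 ⊕ a0 = 00
byte 6: 52 ⊕ ab = f9
byte 7: b1 ⊕ ae = 1f
byte 8: 68 ⊕ 35 = 5d
byte 9: 98 ⊕ b8 = 20
byte 10: 06 ⊕ 61 = 67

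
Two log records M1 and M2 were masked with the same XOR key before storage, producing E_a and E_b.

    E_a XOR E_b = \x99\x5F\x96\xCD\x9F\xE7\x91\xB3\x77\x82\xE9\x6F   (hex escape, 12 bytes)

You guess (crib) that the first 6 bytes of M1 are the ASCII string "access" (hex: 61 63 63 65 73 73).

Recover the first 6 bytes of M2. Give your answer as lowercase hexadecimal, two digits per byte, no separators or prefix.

Since E_a ⊕ E_b = M1 ⊕ M2, XORing with the guessed M1 bytes yields the corresponding M2 bytes: M2 = (E_a ⊕ E_b) ⊕ M1.
10011001 ⊕ 01100001 = 11111000
01011111 ⊕ 01100011 = 00111100
10010110 ⊕ 01100011 = 11110101
11001101 ⊕ 01100101 = 10101000
10011111 ⊕ 01110011 = 11101100
11100111 ⊕ 01110011 = 10010100

f83cf5a8ec94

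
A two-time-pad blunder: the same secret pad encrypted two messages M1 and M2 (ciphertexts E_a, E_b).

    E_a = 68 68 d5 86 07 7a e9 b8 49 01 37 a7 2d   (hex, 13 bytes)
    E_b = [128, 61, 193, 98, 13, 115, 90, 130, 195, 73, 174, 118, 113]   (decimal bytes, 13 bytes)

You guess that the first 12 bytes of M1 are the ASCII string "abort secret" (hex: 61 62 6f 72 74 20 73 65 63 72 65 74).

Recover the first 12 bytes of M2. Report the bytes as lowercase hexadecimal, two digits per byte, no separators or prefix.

89377b967e29c05fe93afca5

First, E_a ⊕ E_b = (M1 ⊕ K) ⊕ (M2 ⊕ K) = M1 ⊕ M2, so the key drops out. Then M2 = (M1 ⊕ M2) ⊕ M1 over the first 12 bytes.
byte 0: (68 ⊕ 80) ⊕ 61 = e8 ⊕ 61 = 89
byte 1: (68 ⊕ 3d) ⊕ 62 = 55 ⊕ 62 = 37
byte 2: (d5 ⊕ c1) ⊕ 6f = 14 ⊕ 6f = 7b
byte 3: (86 ⊕ 62) ⊕ 72 = e4 ⊕ 72 = 96
byte 4: (07 ⊕ 0d) ⊕ 74 = 0a ⊕ 74 = 7e
byte 5: (7a ⊕ 73) ⊕ 20 = 09 ⊕ 20 = 29
byte 6: (e9 ⊕ 5a) ⊕ 73 = b3 ⊕ 73 = c0
byte 7: (b8 ⊕ 82) ⊕ 65 = 3a ⊕ 65 = 5f
byte 8: (49 ⊕ c3) ⊕ 63 = 8a ⊕ 63 = e9
byte 9: (01 ⊕ 49) ⊕ 72 = 48 ⊕ 72 = 3a
byte 10: (37 ⊕ ae) ⊕ 65 = 99 ⊕ 65 = fc
byte 11: (a7 ⊕ 76) ⊕ 74 = d1 ⊕ 74 = a5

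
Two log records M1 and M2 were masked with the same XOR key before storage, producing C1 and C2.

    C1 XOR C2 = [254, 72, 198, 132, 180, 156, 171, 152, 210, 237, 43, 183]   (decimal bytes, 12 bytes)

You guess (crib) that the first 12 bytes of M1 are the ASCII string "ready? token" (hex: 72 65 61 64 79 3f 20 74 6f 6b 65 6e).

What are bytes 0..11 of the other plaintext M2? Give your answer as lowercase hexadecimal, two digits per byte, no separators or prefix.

Since C1 ⊕ C2 = M1 ⊕ M2, XORing with the guessed M1 bytes yields the corresponding M2 bytes: M2 = (C1 ⊕ C2) ⊕ M1.
fe xor 72 = 8c
48 xor 65 = 2d
c6 xor 61 = a7
84 xor 64 = e0
b4 xor 79 = cd
9c xor 3f = a3
ab xor 20 = 8b
98 xor 74 = ec
d2 xor 6f = bd
ed xor 6b = 86
2b xor 65 = 4e
b7 xor 6e = d9

8c2da7e0cda38becbd864ed9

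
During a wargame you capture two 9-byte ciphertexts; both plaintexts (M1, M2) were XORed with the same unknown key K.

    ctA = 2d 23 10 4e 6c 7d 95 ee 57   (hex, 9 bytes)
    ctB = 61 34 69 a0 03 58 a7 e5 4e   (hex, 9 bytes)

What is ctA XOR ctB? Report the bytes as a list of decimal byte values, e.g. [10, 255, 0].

[76, 23, 121, 238, 111, 37, 50, 11, 25]

ctA ⊕ ctB = (M1 ⊕ K) ⊕ (M2 ⊕ K) = M1 ⊕ M2 — the shared key cancels under XOR.
00101101 ^ 01100001 = 01001100
00100011 ^ 00110100 = 00010111
00010000 ^ 01101001 = 01111001
01001110 ^ 10100000 = 11101110
01101100 ^ 00000011 = 01101111
01111101 ^ 01011000 = 00100101
10010101 ^ 10100111 = 00110010
11101110 ^ 11100101 = 00001011
01010111 ^ 01001110 = 00011001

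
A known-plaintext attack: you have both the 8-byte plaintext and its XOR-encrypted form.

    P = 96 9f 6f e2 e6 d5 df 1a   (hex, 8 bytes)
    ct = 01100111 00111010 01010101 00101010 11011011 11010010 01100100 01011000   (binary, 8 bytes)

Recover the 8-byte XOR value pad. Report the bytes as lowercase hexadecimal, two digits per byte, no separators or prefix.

Since ct = P ⊕ pad, XORing both sides with P gives pad = P ⊕ ct.
byte 0: 96 ⊕ 67 = f1
byte 1: 9f ⊕ 3a = a5
byte 2: 6f ⊕ 55 = 3a
byte 3: e2 ⊕ 2a = c8
byte 4: e6 ⊕ db = 3d
byte 5: d5 ⊕ d2 = 07
byte 6: df ⊕ 64 = bb
byte 7: 1a ⊕ 58 = 42

f1a53ac83d07bb42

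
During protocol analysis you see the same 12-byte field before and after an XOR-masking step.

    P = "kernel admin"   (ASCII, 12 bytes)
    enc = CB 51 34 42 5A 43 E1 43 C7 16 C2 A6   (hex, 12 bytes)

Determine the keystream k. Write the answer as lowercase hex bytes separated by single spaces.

Since enc = P ⊕ k, XORing both sides with P gives k = P ⊕ enc.
byte 0: 6b xor cb = a0
byte 1: 65 xor 51 = 34
byte 2: 72 xor 34 = 46
byte 3: 6e xor 42 = 2c
byte 4: 65 xor 5a = 3f
byte 5: 6c xor 43 = 2f
byte 6: 20 xor e1 = c1
byte 7: 61 xor 43 = 22
byte 8: 64 xor c7 = a3
byte 9: 6d xor 16 = 7b
byte 10: 69 xor c2 = ab
byte 11: 6e xor a6 = c8

a0 34 46 2c 3f 2f c1 22 a3 7b ab c8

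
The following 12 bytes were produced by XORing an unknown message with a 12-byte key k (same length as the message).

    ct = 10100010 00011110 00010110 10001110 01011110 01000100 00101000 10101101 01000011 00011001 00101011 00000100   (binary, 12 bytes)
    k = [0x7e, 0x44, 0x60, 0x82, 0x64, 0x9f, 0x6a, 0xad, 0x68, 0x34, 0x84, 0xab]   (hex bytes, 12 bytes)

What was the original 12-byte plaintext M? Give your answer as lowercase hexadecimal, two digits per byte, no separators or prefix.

XOR is its own inverse, so applying the key byte-wise gives the result directly.
a2 xor 7e = dc
1e xor 44 = 5a
16 xor 60 = 76
8e xor 82 = 0c
5e xor 64 = 3a
44 xor 9f = db
28 xor 6a = 42
ad xor ad = 00
43 xor 68 = 2b
19 xor 34 = 2d
2b xor 84 = af
04 xor ab = af

dc5a760c3adb42002b2dafaf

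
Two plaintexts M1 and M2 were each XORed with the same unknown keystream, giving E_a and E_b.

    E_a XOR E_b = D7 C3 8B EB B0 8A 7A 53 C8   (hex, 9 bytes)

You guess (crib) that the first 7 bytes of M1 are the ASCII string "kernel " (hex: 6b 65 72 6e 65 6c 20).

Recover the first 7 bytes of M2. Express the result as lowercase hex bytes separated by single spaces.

bc a6 f9 85 d5 e6 5a

Since E_a ⊕ E_b = M1 ⊕ M2, XORing with the guessed M1 bytes yields the corresponding M2 bytes: M2 = (E_a ⊕ E_b) ⊕ M1.
byte 0: 215 ^ 107 = 188
byte 1: 195 ^ 101 = 166
byte 2: 139 ^ 114 = 249
byte 3: 235 ^ 110 = 133
byte 4: 176 ^ 101 = 213
byte 5: 138 ^ 108 = 230
byte 6: 122 ^  32 =  90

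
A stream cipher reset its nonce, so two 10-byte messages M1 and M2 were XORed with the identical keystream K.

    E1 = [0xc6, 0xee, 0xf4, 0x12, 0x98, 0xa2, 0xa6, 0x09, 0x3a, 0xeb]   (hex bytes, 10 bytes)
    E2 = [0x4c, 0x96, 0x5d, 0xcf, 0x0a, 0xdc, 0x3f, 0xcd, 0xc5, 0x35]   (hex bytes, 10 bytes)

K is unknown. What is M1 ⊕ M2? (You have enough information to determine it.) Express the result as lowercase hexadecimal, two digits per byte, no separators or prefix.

E1 ⊕ E2 = (M1 ⊕ K) ⊕ (M2 ⊕ K) = M1 ⊕ M2 — the shared key cancels under XOR.
byte 0: c6 xor 4c = 8a
byte 1: ee xor 96 = 78
byte 2: f4 xor 5d = a9
byte 3: 12 xor cf = dd
byte 4: 98 xor 0a = 92
byte 5: a2 xor dc = 7e
byte 6: a6 xor 3f = 99
byte 7: 09 xor cd = c4
byte 8: 3a xor c5 = ff
byte 9: eb xor 35 = de

8a78a9dd927e99c4ffde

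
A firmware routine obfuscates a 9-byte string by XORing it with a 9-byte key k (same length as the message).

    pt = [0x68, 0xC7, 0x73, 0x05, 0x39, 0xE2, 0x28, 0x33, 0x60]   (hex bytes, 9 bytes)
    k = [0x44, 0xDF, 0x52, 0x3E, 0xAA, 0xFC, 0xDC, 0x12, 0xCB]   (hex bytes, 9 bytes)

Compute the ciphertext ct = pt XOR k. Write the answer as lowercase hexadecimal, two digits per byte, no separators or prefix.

XOR is its own inverse, so applying the key byte-wise gives the result directly.
byte 0: 68 ⊕ 44 = 2c
byte 1: c7 ⊕ df = 18
byte 2: 73 ⊕ 52 = 21
byte 3: 05 ⊕ 3e = 3b
byte 4: 39 ⊕ aa = 93
byte 5: e2 ⊕ fc = 1e
byte 6: 28 ⊕ dc = f4
byte 7: 33 ⊕ 12 = 21
byte 8: 60 ⊕ cb = ab

2c18213b931ef421ab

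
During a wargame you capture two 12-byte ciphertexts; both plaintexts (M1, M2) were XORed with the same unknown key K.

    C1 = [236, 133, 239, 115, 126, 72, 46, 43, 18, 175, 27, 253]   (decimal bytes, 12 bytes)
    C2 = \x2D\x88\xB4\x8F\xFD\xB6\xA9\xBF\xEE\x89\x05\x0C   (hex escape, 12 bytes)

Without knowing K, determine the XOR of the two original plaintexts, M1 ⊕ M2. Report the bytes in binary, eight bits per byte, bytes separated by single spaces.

C1 ⊕ C2 = (M1 ⊕ K) ⊕ (M2 ⊕ K) = M1 ⊕ M2 — the shared key cancels under XOR.
ec XOR 2d = c1
85 XOR 88 = 0d
ef XOR b4 = 5b
73 XOR 8f = fc
7e XOR fd = 83
48 XOR b6 = fe
2e XOR a9 = 87
2b XOR bf = 94
12 XOR ee = fc
af XOR 89 = 26
1b XOR 05 = 1e
fd XOR 0c = f1

11000001 00001101 01011011 11111100 10000011 11111110 10000111 10010100 11111100 00100110 00011110 11110001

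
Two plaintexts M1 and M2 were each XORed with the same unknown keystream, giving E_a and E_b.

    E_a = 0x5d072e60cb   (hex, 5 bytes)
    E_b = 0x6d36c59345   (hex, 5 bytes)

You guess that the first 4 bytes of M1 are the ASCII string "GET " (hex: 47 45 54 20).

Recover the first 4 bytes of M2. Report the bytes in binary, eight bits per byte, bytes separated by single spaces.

First, E_a ⊕ E_b = (M1 ⊕ K) ⊕ (M2 ⊕ K) = M1 ⊕ M2, so the key drops out. Then M2 = (M1 ⊕ M2) ⊕ M1 over the first 4 bytes.
byte 0: (5d XOR 6d) XOR 47 = 30 XOR 47 = 77
byte 1: (07 XOR 36) XOR 45 = 31 XOR 45 = 74
byte 2: (2e XOR c5) XOR 54 = eb XOR 54 = bf
byte 3: (60 XOR 93) XOR 20 = f3 XOR 20 = d3

01110111 01110100 10111111 11010011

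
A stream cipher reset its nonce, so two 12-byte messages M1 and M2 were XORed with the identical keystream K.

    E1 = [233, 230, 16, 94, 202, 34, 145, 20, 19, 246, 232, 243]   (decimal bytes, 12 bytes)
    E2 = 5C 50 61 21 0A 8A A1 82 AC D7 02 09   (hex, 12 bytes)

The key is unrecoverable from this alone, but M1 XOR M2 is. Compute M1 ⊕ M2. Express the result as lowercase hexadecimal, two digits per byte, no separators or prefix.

E1 ⊕ E2 = (M1 ⊕ K) ⊕ (M2 ⊕ K) = M1 ⊕ M2 — the shared key cancels under XOR.
e9 ⊕ 5c = b5
e6 ⊕ 50 = b6
10 ⊕ 61 = 71
5e ⊕ 21 = 7f
ca ⊕ 0a = c0
22 ⊕ 8a = a8
91 ⊕ a1 = 30
14 ⊕ 82 = 96
13 ⊕ ac = bf
f6 ⊕ d7 = 21
e8 ⊕ 02 = ea
f3 ⊕ 09 = fa

b5b6717fc0a83096bf21eafa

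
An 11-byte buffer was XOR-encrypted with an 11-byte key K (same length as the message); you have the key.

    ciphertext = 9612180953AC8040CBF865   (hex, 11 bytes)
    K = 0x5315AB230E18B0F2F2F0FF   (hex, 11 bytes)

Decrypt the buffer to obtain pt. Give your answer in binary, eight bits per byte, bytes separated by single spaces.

XOR is its own inverse, so applying the key byte-wise gives the result directly.
96 ⊕ 53 = c5
12 ⊕ 15 = 07
18 ⊕ ab = b3
09 ⊕ 23 = 2a
53 ⊕ 0e = 5d
ac ⊕ 18 = b4
80 ⊕ b0 = 30
40 ⊕ f2 = b2
cb ⊕ f2 = 39
f8 ⊕ f0 = 08
65 ⊕ ff = 9a

11000101 00000111 10110011 00101010 01011101 10110100 00110000 10110010 00111001 00001000 10011010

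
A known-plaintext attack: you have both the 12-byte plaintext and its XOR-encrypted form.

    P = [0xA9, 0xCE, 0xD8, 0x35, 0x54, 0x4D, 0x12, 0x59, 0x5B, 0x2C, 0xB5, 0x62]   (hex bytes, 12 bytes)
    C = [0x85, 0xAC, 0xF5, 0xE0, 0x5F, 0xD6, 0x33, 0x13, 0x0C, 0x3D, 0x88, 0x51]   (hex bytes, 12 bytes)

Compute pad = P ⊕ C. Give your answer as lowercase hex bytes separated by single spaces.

Since C = P ⊕ pad, XORing both sides with P gives pad = P ⊕ C.
a9 ^ 85 = 2c
ce ^ ac = 62
d8 ^ f5 = 2d
35 ^ e0 = d5
54 ^ 5f = 0b
4d ^ d6 = 9b
12 ^ 33 = 21
59 ^ 13 = 4a
5b ^ 0c = 57
2c ^ 3d = 11
b5 ^ 88 = 3d
62 ^ 51 = 33

2c 62 2d d5 0b 9b 21 4a 57 11 3d 33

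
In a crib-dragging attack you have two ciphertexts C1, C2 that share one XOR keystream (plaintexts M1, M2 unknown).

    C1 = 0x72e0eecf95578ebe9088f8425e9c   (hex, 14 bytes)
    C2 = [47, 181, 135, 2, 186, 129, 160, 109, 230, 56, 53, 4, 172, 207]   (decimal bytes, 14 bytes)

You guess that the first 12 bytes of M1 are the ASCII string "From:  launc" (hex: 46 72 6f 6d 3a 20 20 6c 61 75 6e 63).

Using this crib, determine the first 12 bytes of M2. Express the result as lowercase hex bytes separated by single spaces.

First, C1 ⊕ C2 = (M1 ⊕ K) ⊕ (M2 ⊕ K) = M1 ⊕ M2, so the key drops out. Then M2 = (M1 ⊕ M2) ⊕ M1 over the first 12 bytes.
byte 0: (72 XOR 2f) XOR 46 = 5d XOR 46 = 1b
byte 1: (e0 XOR b5) XOR 72 = 55 XOR 72 = 27
byte 2: (ee XOR 87) XOR 6f = 69 XOR 6f = 06
byte 3: (cf XOR 02) XOR 6d = cd XOR 6d = a0
byte 4: (95 XOR ba) XOR 3a = 2f XOR 3a = 15
byte 5: (57 XOR 81) XOR 20 = d6 XOR 20 = f6
byte 6: (8e XOR a0) XOR 20 = 2e XOR 20 = 0e
byte 7: (be XOR 6d) XOR 6c = d3 XOR 6c = bf
byte 8: (90 XOR e6) XOR 61 = 76 XOR 61 = 17
byte 9: (88 XOR 38) XOR 75 = b0 XOR 75 = c5
byte 10: (f8 XOR 35) XOR 6e = cd XOR 6e = a3
byte 11: (42 XOR 04) XOR 63 = 46 XOR 63 = 25

1b 27 06 a0 15 f6 0e bf 17 c5 a3 25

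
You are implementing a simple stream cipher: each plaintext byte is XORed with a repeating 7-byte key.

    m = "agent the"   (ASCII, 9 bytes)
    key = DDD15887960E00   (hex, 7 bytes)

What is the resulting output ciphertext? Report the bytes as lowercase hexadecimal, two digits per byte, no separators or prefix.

bcb63de9e22e74b5b4

The 7-byte key repeats, so the effective keystream is dd d1 58 87 96 0e 00 dd d1.
byte 0: 61 ^ dd = bc
byte 1: 67 ^ d1 = b6
byte 2: 65 ^ 58 = 3d
byte 3: 6e ^ 87 = e9
byte 4: 74 ^ 96 = e2
byte 5: 20 ^ 0e = 2e
byte 6: 74 ^ 00 = 74
byte 7: 68 ^ dd = b5
byte 8: 65 ^ d1 = b4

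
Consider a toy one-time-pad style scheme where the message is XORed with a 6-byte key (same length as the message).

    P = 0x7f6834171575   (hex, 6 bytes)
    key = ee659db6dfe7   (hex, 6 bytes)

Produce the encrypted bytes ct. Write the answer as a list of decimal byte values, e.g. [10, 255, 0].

XOR is its own inverse, so applying the key byte-wise gives the result directly.
01111111 ^ 11101110 = 10010001
01101000 ^ 01100101 = 00001101
00110100 ^ 10011101 = 10101001
00010111 ^ 10110110 = 10100001
00010101 ^ 11011111 = 11001010
01110101 ^ 11100111 = 10010010

[145, 13, 169, 161, 202, 146]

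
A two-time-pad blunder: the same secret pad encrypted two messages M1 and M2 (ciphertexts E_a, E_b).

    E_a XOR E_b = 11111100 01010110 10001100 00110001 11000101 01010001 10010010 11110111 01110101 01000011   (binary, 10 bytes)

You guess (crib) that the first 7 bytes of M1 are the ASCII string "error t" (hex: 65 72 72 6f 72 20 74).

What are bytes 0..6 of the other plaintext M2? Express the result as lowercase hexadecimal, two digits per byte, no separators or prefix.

9924fe5eb771e6

Since E_a ⊕ E_b = M1 ⊕ M2, XORing with the guessed M1 bytes yields the corresponding M2 bytes: M2 = (E_a ⊕ E_b) ⊕ M1.
252 XOR 101 = 153
 86 XOR 114 =  36
140 XOR 114 = 254
 49 XOR 111 =  94
197 XOR 114 = 183
 81 XOR  32 = 113
146 XOR 116 = 230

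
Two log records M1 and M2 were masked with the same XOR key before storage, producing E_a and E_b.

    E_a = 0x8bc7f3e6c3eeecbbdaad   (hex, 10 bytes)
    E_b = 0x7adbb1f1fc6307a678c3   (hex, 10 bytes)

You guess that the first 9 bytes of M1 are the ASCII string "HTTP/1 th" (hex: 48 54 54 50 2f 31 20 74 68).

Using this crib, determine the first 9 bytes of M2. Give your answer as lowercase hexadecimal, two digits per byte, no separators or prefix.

b948164710bccb69ca

First, E_a ⊕ E_b = (M1 ⊕ K) ⊕ (M2 ⊕ K) = M1 ⊕ M2, so the key drops out. Then M2 = (M1 ⊕ M2) ⊕ M1 over the first 9 bytes.
byte 0: (8b xor 7a) xor 48 = f1 xor 48 = b9
byte 1: (c7 xor db) xor 54 = 1c xor 54 = 48
byte 2: (f3 xor b1) xor 54 = 42 xor 54 = 16
byte 3: (e6 xor f1) xor 50 = 17 xor 50 = 47
byte 4: (c3 xor fc) xor 2f = 3f xor 2f = 10
byte 5: (ee xor 63) xor 31 = 8d xor 31 = bc
byte 6: (ec xor 07) xor 20 = eb xor 20 = cb
byte 7: (bb xor a6) xor 74 = 1d xor 74 = 69
byte 8: (da xor 78) xor 68 = a2 xor 68 = ca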